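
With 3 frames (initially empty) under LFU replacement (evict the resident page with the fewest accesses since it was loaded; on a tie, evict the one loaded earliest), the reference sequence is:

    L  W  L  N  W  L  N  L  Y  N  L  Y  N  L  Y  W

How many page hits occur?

11

L -> fault, frames (L)
W -> fault, frames (L W)
L -> hit
N -> fault, frames (L W N)
W -> hit
L -> hit
N -> hit
L -> hit
Y -> fault, evict W, frames (L N Y)
N -> hit
L -> hit
Y -> hit
N -> hit
L -> hit
Y -> hit
W -> fault, evict Y, frames (L N W)
Hits: 11.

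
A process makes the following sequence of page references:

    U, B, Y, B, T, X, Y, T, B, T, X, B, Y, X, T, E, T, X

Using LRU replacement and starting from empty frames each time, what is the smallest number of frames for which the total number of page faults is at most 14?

f=1: 18 faults
f=2: 15 faults
f=3: 11 faults
f=4: 6 faults
f=5: 6 faults
f=6: 6 faults
Smallest f with faults ≤ 14 is 3.

3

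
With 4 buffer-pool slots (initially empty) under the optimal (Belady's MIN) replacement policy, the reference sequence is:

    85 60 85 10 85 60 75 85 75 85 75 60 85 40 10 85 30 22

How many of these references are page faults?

7

85 -> fault, frames {85}
60 -> fault, frames {85,60}
85 -> hit
10 -> fault, frames {85,60,10}
85 -> hit
60 -> hit
75 -> fault, frames {85,60,10,75}
85 -> hit
75 -> hit
85 -> hit
75 -> hit
60 -> hit
85 -> hit
40 -> fault, evict 75, frames {85,60,10,40}
10 -> hit
85 -> hit
30 -> fault, evict 40, frames {85,60,10,30}
22 -> fault, evict 30, frames {85,60,10,22}
Page faults: 7.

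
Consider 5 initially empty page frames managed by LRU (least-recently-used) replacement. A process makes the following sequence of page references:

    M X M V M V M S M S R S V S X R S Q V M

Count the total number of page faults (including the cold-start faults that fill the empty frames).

7

M: fault, frames {M}
X: fault, frames {M,X}
M: hit
V: fault, frames {X,M,V}
M: hit
V: hit
M: hit
S: fault, frames {X,V,M,S}
M: hit
S: hit
R: fault, frames {X,V,M,S,R}
S: hit
V: hit
S: hit
X: hit
R: hit
S: hit
Q: fault, evict M, frames {V,X,R,S,Q}
V: hit
M: fault, evict X, frames {R,S,Q,V,M}
Page faults: 7.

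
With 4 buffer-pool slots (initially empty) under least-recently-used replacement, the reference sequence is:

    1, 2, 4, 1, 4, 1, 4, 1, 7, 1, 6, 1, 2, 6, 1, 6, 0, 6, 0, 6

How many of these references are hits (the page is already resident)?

1 -> miss, frames {1}
2 -> miss, frames {1,2}
4 -> miss, frames {1,2,4}
1 -> hit
4 -> hit
1 -> hit
4 -> hit
1 -> hit
7 -> miss, frames {2,4,1,7}
1 -> hit
6 -> miss, evict 2, frames {4,7,1,6}
1 -> hit
2 -> miss, evict 4, frames {7,6,1,2}
6 -> hit
1 -> hit
6 -> hit
0 -> miss, evict 7, frames {2,1,6,0}
6 -> hit
0 -> hit
6 -> hit
Hits: 13.

13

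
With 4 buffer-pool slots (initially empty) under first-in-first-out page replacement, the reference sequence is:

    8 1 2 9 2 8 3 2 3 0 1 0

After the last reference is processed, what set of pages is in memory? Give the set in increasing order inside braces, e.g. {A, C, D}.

{0, 1, 3, 9}

8: miss, frames [8]
1: miss, frames [8, 1]
2: miss, frames [8, 1, 2]
9: miss, frames [8, 1, 2, 9]
2: hit
8: hit
3: miss, evict 8, frames [1, 2, 9, 3]
2: hit
3: hit
0: miss, evict 1, frames [2, 9, 3, 0]
1: miss, evict 2, frames [9, 3, 0, 1]
0: hit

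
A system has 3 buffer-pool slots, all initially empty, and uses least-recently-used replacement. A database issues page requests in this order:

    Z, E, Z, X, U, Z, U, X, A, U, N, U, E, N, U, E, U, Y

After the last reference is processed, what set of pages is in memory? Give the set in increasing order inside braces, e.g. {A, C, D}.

Z → miss, frames [Z]
E → miss, frames [Z, E]
Z → hit
X → miss, frames [E, Z, X]
U → miss, evict E, frames [Z, X, U]
Z → hit
U → hit
X → hit
A → miss, evict Z, frames [U, X, A]
U → hit
N → miss, evict X, frames [A, U, N]
U → hit
E → miss, evict A, frames [N, U, E]
N → hit
U → hit
E → hit
U → hit
Y → miss, evict N, frames [E, U, Y]

{E, U, Y}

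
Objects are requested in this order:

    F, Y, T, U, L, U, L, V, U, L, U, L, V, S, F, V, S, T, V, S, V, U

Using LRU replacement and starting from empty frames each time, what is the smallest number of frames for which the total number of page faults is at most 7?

f=1: 22 faults
f=2: 17 faults
f=3: 10 faults
f=4: 10 faults
f=5: 10 faults
f=6: 8 faults
f=7: 7 faults
Smallest f with faults ≤ 7 is 7.

7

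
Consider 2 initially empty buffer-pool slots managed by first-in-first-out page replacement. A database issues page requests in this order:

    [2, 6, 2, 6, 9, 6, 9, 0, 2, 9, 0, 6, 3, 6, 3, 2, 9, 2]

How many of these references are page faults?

2: miss, frames (2)
6: miss, frames (2 6)
2: hit
6: hit
9: miss, evict 2, frames (6 9)
6: hit
9: hit
0: miss, evict 6, frames (9 0)
2: miss, evict 9, frames (0 2)
9: miss, evict 0, frames (2 9)
0: miss, evict 2, frames (9 0)
6: miss, evict 9, frames (0 6)
3: miss, evict 0, frames (6 3)
6: hit
3: hit
2: miss, evict 6, frames (3 2)
9: miss, evict 3, frames (2 9)
2: hit
Page faults: 11.

11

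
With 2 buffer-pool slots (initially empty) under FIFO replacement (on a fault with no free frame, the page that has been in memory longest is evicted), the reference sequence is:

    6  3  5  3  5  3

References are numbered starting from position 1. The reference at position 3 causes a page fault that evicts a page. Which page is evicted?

6

pos 1: 6 -> miss, frames [6]
pos 2: 3 -> miss, frames [6, 3]
pos 3: 5 -> miss, evict 6, frames [3, 5]
At position 3, page 6 is evicted.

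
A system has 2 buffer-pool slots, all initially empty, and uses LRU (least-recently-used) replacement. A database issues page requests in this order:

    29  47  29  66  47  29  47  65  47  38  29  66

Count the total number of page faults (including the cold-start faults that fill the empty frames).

9

29 -> miss, frames {29}
47 -> miss, frames {29,47}
29 -> hit
66 -> miss, evict 47, frames {29,66}
47 -> miss, evict 29, frames {66,47}
29 -> miss, evict 66, frames {47,29}
47 -> hit
65 -> miss, evict 29, frames {47,65}
47 -> hit
38 -> miss, evict 65, frames {47,38}
29 -> miss, evict 47, frames {38,29}
66 -> miss, evict 38, frames {29,66}
Page faults: 9.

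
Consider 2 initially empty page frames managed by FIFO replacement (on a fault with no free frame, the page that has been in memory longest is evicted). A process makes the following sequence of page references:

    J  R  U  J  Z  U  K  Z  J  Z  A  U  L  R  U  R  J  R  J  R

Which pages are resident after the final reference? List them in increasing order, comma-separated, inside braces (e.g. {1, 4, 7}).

{J, R}

J -> miss, frames {J}
R -> miss, frames {J,R}
U -> miss, evict J, frames {R,U}
J -> miss, evict R, frames {U,J}
Z -> miss, evict U, frames {J,Z}
U -> miss, evict J, frames {Z,U}
K -> miss, evict Z, frames {U,K}
Z -> miss, evict U, frames {K,Z}
J -> miss, evict K, frames {Z,J}
Z -> hit
A -> miss, evict Z, frames {J,A}
U -> miss, evict J, frames {A,U}
L -> miss, evict A, frames {U,L}
R -> miss, evict U, frames {L,R}
U -> miss, evict L, frames {R,U}
R -> hit
J -> miss, evict R, frames {U,J}
R -> miss, evict U, frames {J,R}
J -> hit
R -> hit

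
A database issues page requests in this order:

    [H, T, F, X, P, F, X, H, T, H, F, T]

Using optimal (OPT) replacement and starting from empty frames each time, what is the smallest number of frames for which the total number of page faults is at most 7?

f=1: 12 faults
f=2: 9 faults
f=3: 7 faults
f=4: 6 faults
f=5: 5 faults
Smallest f with faults ≤ 7 is 3.

3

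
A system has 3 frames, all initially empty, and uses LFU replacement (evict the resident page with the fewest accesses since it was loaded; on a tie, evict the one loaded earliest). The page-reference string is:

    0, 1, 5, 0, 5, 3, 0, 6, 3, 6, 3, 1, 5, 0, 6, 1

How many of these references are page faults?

0 -> miss, frames {0}
1 -> miss, frames {0,1}
5 -> miss, frames {0,1,5}
0 -> hit
5 -> hit
3 -> miss, evict 1, frames {0,5,3}
0 -> hit
6 -> miss, evict 3, frames {0,5,6}
3 -> miss, evict 6, frames {0,5,3}
6 -> miss, evict 3, frames {0,5,6}
3 -> miss, evict 6, frames {0,5,3}
1 -> miss, evict 3, frames {0,5,1}
5 -> hit
0 -> hit
6 -> miss, evict 1, frames {0,5,6}
1 -> miss, evict 6, frames {0,5,1}
Page faults: 11.

11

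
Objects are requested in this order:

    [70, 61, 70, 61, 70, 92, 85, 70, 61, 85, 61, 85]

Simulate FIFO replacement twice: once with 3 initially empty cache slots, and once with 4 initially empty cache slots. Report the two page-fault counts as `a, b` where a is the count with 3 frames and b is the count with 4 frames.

3 frames: F F . . . F F F F . . . → 6 faults.
4 frames: F F . . . F F . . . . . → 4 faults.
4 < 6: adding a frame reduced faults, as is typical.

6, 4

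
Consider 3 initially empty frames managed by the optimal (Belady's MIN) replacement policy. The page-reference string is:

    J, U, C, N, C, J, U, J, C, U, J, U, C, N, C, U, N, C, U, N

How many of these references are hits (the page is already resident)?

J → fault, frames {J}
U → fault, frames {J,U}
C → fault, frames {J,U,C}
N → fault, evict U, frames {J,C,N}
C → hit
J → hit
U → fault, evict N, frames {J,C,U}
J → hit
C → hit
U → hit
J → hit
U → hit
C → hit
N → fault, evict J, frames {C,U,N}
C → hit
U → hit
N → hit
C → hit
U → hit
N → hit
Hits: 14.

14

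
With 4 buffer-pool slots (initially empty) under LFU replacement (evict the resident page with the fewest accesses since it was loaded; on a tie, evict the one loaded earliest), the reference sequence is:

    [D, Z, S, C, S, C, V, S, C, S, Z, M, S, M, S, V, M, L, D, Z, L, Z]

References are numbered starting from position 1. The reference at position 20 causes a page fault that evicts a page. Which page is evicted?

pos 1: D -> miss, frames [D]
pos 2: Z -> miss, frames [D, Z]
pos 3: S -> miss, frames [D, Z, S]
pos 4: C -> miss, frames [D, Z, S, C]
pos 5: S -> hit
pos 6: C -> hit
pos 7: V -> miss, evict D, frames [Z, S, C, V]
pos 8: S -> hit
pos 9: C -> hit
pos 10: S -> hit
pos 11: Z -> hit
pos 12: M -> miss, evict V, frames [Z, S, C, M]
pos 13: S -> hit
pos 14: M -> hit
pos 15: S -> hit
pos 16: V -> miss, evict Z, frames [S, C, M, V]
pos 17: M -> hit
pos 18: L -> miss, evict V, frames [S, C, M, L]
pos 19: D -> miss, evict L, frames [S, C, M, D]
pos 20: Z -> miss, evict D, frames [S, C, M, Z]
At position 20, page D is evicted.

D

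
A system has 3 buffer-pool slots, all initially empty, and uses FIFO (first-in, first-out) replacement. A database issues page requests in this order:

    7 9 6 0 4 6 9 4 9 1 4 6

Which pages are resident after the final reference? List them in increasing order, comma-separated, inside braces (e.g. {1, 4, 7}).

7 → miss, frames [7]
9 → miss, frames [7, 9]
6 → miss, frames [7, 9, 6]
0 → miss, evict 7, frames [9, 6, 0]
4 → miss, evict 9, frames [6, 0, 4]
6 → hit
9 → miss, evict 6, frames [0, 4, 9]
4 → hit
9 → hit
1 → miss, evict 0, frames [4, 9, 1]
4 → hit
6 → miss, evict 4, frames [9, 1, 6]

{1, 6, 9}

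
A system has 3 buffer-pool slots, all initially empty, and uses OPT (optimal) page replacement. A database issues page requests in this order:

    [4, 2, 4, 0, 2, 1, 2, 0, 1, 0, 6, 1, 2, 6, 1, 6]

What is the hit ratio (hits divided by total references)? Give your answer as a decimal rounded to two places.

4 -> fault, frames (4)
2 -> fault, frames (4 2)
4 -> hit
0 -> fault, frames (4 2 0)
2 -> hit
1 -> fault, evict 4, frames (2 0 1)
2 -> hit
0 -> hit
1 -> hit
0 -> hit
6 -> fault, evict 0, frames (2 1 6)
1 -> hit
2 -> hit
6 -> hit
1 -> hit
6 -> hit
Hits: 11 of 16 references → 11/16 = 0.6875.

0.69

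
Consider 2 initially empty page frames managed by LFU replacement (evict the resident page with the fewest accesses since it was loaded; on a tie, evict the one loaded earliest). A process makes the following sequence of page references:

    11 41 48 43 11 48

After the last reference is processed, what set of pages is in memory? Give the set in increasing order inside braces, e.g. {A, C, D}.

11 -> miss, frames {11}
41 -> miss, frames {11,41}
48 -> miss, evict 11, frames {41,48}
43 -> miss, evict 41, frames {48,43}
11 -> miss, evict 48, frames {43,11}
48 -> miss, evict 43, frames {11,48}

{11, 48}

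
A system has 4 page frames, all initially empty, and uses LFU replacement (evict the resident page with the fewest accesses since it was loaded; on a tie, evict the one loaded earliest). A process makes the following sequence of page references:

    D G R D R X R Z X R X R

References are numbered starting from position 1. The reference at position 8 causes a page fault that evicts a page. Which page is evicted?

G

pos 1: D -> miss, frames {D}
pos 2: G -> miss, frames {D,G}
pos 3: R -> miss, frames {D,G,R}
pos 4: D -> hit
pos 5: R -> hit
pos 6: X -> miss, frames {D,G,R,X}
pos 7: R -> hit
pos 8: Z -> miss, evict G, frames {D,R,X,Z}
At position 8, page G is evicted.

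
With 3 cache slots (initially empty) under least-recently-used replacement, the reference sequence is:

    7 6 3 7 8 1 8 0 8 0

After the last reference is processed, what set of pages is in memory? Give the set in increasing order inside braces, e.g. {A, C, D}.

7 -> fault, frames {7}
6 -> fault, frames {7,6}
3 -> fault, frames {7,6,3}
7 -> hit
8 -> fault, evict 6, frames {3,7,8}
1 -> fault, evict 3, frames {7,8,1}
8 -> hit
0 -> fault, evict 7, frames {1,8,0}
8 -> hit
0 -> hit

{0, 1, 8}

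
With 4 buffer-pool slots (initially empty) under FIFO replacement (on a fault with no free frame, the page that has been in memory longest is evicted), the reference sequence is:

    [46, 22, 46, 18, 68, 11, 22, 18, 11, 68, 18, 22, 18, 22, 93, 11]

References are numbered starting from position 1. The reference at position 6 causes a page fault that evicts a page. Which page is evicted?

46

pos 1: 46: miss, frames [46]
pos 2: 22: miss, frames [46, 22]
pos 3: 46: hit
pos 4: 18: miss, frames [46, 22, 18]
pos 5: 68: miss, frames [46, 22, 18, 68]
pos 6: 11: miss, evict 46, frames [22, 18, 68, 11]
At position 6, page 46 is evicted.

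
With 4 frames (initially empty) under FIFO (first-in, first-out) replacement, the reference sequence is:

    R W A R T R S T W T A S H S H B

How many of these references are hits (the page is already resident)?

R: fault, frames [R]
W: fault, frames [R, W]
A: fault, frames [R, W, A]
R: hit
T: fault, frames [R, W, A, T]
R: hit
S: fault, evict R, frames [W, A, T, S]
T: hit
W: hit
T: hit
A: hit
S: hit
H: fault, evict W, frames [A, T, S, H]
S: hit
H: hit
B: fault, evict A, frames [T, S, H, B]
Hits: 9.

9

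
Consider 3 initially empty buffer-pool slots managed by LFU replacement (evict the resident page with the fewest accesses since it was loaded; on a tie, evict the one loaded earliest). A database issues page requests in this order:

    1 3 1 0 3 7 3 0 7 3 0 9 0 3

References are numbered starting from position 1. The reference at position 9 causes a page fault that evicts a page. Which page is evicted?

0

pos 1: 1: fault, frames (1)
pos 2: 3: fault, frames (1 3)
pos 3: 1: hit
pos 4: 0: fault, frames (1 3 0)
pos 5: 3: hit
pos 6: 7: fault, evict 0, frames (1 3 7)
pos 7: 3: hit
pos 8: 0: fault, evict 7, frames (1 3 0)
pos 9: 7: fault, evict 0, frames (1 3 7)
At position 9, page 0 is evicted.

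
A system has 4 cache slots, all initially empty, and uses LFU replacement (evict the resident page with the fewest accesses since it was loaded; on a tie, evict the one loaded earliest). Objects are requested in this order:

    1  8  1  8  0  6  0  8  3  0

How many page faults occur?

5

1 -> fault, frames {1}
8 -> fault, frames {1,8}
1 -> hit
8 -> hit
0 -> fault, frames {1,8,0}
6 -> fault, frames {1,8,0,6}
0 -> hit
8 -> hit
3 -> fault, evict 6, frames {1,8,0,3}
0 -> hit
Page faults: 5.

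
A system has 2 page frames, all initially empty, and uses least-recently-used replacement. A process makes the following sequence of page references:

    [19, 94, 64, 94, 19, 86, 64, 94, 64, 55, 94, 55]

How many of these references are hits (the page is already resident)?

3

19: miss, frames {19}
94: miss, frames {19,94}
64: miss, evict 19, frames {94,64}
94: hit
19: miss, evict 64, frames {94,19}
86: miss, evict 94, frames {19,86}
64: miss, evict 19, frames {86,64}
94: miss, evict 86, frames {64,94}
64: hit
55: miss, evict 94, frames {64,55}
94: miss, evict 64, frames {55,94}
55: hit
Hits: 3.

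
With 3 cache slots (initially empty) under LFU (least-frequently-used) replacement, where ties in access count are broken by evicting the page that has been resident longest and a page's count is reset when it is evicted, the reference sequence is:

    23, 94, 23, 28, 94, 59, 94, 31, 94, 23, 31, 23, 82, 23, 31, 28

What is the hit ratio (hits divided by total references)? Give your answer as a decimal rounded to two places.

0.50

23 -> miss, frames {23}
94 -> miss, frames {23,94}
23 -> hit
28 -> miss, frames {23,94,28}
94 -> hit
59 -> miss, evict 28, frames {23,94,59}
94 -> hit
31 -> miss, evict 59, frames {23,94,31}
94 -> hit
23 -> hit
31 -> hit
23 -> hit
82 -> miss, evict 31, frames {23,94,82}
23 -> hit
31 -> miss, evict 82, frames {23,94,31}
28 -> miss, evict 31, frames {23,94,28}
Hits: 8 of 16 references → 8/16 = 0.5000.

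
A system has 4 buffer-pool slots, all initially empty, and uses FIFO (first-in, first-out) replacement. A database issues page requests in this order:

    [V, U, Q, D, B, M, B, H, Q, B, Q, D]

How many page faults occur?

9

V → miss, frames (V)
U → miss, frames (V U)
Q → miss, frames (V U Q)
D → miss, frames (V U Q D)
B → miss, evict V, frames (U Q D B)
M → miss, evict U, frames (Q D B M)
B → hit
H → miss, evict Q, frames (D B M H)
Q → miss, evict D, frames (B M H Q)
B → hit
Q → hit
D → miss, evict B, frames (M H Q D)
Page faults: 9.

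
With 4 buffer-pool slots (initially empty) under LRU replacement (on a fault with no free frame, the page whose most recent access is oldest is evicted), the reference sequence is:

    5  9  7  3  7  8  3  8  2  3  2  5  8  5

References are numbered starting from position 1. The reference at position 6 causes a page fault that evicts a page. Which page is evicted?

5

pos 1: 5 -> fault, frames {5}
pos 2: 9 -> fault, frames {5,9}
pos 3: 7 -> fault, frames {5,9,7}
pos 4: 3 -> fault, frames {5,9,7,3}
pos 5: 7 -> hit
pos 6: 8 -> fault, evict 5, frames {9,3,7,8}
At position 6, page 5 is evicted.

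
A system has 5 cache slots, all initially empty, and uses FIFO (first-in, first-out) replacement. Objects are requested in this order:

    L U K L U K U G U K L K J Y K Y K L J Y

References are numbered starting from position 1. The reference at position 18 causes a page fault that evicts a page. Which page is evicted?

pos 1: L: fault, frames {L}
pos 2: U: fault, frames {L,U}
pos 3: K: fault, frames {L,U,K}
pos 4: L: hit
pos 5: U: hit
pos 6: K: hit
pos 7: U: hit
pos 8: G: fault, frames {L,U,K,G}
pos 9: U: hit
pos 10: K: hit
pos 11: L: hit
pos 12: K: hit
pos 13: J: fault, frames {L,U,K,G,J}
pos 14: Y: fault, evict L, frames {U,K,G,J,Y}
pos 15: K: hit
pos 16: Y: hit
pos 17: K: hit
pos 18: L: fault, evict U, frames {K,G,J,Y,L}
At position 18, page U is evicted.

U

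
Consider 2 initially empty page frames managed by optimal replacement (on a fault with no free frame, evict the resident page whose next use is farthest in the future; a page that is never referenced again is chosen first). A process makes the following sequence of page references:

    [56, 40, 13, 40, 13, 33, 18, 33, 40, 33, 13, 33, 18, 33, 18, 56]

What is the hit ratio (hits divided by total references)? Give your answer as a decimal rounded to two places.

56 → miss, frames (56)
40 → miss, frames (56 40)
13 → miss, evict 56, frames (40 13)
40 → hit
13 → hit
33 → miss, evict 13, frames (40 33)
18 → miss, evict 40, frames (33 18)
33 → hit
40 → miss, evict 18, frames (33 40)
33 → hit
13 → miss, evict 40, frames (33 13)
33 → hit
18 → miss, evict 13, frames (33 18)
33 → hit
18 → hit
56 → miss, evict 18, frames (33 56)
Hits: 7 of 16 references → 7/16 = 0.4375.

0.44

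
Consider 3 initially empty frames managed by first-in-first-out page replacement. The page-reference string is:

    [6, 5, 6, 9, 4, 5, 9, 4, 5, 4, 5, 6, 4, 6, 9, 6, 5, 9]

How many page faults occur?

7

6 → miss, frames [6]
5 → miss, frames [6, 5]
6 → hit
9 → miss, frames [6, 5, 9]
4 → miss, evict 6, frames [5, 9, 4]
5 → hit
9 → hit
4 → hit
5 → hit
4 → hit
5 → hit
6 → miss, evict 5, frames [9, 4, 6]
4 → hit
6 → hit
9 → hit
6 → hit
5 → miss, evict 9, frames [4, 6, 5]
9 → miss, evict 4, frames [6, 5, 9]
Page faults: 7.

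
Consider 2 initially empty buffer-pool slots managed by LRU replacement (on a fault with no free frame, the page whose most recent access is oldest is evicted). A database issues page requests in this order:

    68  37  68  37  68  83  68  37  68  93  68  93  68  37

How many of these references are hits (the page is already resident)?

8

68 -> miss, frames [68]
37 -> miss, frames [68, 37]
68 -> hit
37 -> hit
68 -> hit
83 -> miss, evict 37, frames [68, 83]
68 -> hit
37 -> miss, evict 83, frames [68, 37]
68 -> hit
93 -> miss, evict 37, frames [68, 93]
68 -> hit
93 -> hit
68 -> hit
37 -> miss, evict 93, frames [68, 37]
Hits: 8.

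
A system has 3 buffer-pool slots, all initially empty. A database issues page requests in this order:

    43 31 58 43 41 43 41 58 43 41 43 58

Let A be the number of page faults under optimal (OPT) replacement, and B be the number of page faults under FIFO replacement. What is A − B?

-1

Under OPT: F F F . F . . . . . . . → 4 faults.
Under FIFO: F F F . F F . . . . . . → 5 faults.
A − B = 4 − 5 = -1.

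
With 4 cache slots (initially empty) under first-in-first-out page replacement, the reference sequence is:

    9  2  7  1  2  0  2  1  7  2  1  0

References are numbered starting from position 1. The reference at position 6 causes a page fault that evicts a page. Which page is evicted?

9

pos 1: 9 -> miss, frames {9}
pos 2: 2 -> miss, frames {9,2}
pos 3: 7 -> miss, frames {9,2,7}
pos 4: 1 -> miss, frames {9,2,7,1}
pos 5: 2 -> hit
pos 6: 0 -> miss, evict 9, frames {2,7,1,0}
At position 6, page 9 is evicted.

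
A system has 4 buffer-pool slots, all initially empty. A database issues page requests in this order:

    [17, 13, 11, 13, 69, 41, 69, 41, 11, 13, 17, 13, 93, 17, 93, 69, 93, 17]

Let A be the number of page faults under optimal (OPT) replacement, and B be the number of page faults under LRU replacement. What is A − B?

-1

Under OPT: F F F . F F . . . . F . F . . . . . → 7 faults.
Under LRU: F F F . F F . . . . F . F . . F . . → 8 faults.
A − B = 7 − 8 = -1.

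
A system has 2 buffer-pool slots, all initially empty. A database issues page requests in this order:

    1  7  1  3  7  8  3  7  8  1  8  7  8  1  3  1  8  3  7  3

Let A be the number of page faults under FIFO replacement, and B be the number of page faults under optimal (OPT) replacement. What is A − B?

2

Under FIFO: F F . F . F . F . F F F . F F . F . F F → 13 faults.
Under OPT: F F . F . F . F . F . F . F F . F . F . → 11 faults.
A − B = 13 − 11 = 2.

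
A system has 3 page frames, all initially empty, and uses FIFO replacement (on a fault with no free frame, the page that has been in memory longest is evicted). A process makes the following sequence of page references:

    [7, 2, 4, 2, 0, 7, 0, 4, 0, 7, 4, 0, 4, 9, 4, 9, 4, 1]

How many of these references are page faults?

7: fault, frames [7]
2: fault, frames [7, 2]
4: fault, frames [7, 2, 4]
2: hit
0: fault, evict 7, frames [2, 4, 0]
7: fault, evict 2, frames [4, 0, 7]
0: hit
4: hit
0: hit
7: hit
4: hit
0: hit
4: hit
9: fault, evict 4, frames [0, 7, 9]
4: fault, evict 0, frames [7, 9, 4]
9: hit
4: hit
1: fault, evict 7, frames [9, 4, 1]
Page faults: 8.

8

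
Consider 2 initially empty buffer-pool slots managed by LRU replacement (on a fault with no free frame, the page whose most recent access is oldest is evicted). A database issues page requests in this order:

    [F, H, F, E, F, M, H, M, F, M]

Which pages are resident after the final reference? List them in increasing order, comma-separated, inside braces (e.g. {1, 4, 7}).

F → miss, frames {F}
H → miss, frames {F,H}
F → hit
E → miss, evict H, frames {F,E}
F → hit
M → miss, evict E, frames {F,M}
H → miss, evict F, frames {M,H}
M → hit
F → miss, evict H, frames {M,F}
M → hit

{F, M}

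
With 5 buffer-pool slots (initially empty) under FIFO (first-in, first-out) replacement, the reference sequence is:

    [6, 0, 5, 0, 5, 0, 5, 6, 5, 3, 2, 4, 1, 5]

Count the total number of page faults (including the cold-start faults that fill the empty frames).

7

6: miss, frames (6)
0: miss, frames (6 0)
5: miss, frames (6 0 5)
0: hit
5: hit
0: hit
5: hit
6: hit
5: hit
3: miss, frames (6 0 5 3)
2: miss, frames (6 0 5 3 2)
4: miss, evict 6, frames (0 5 3 2 4)
1: miss, evict 0, frames (5 3 2 4 1)
5: hit
Page faults: 7.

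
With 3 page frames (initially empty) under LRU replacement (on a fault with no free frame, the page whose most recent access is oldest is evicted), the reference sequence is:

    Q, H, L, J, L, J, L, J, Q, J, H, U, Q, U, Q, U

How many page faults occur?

8

Q -> miss, frames [Q]
H -> miss, frames [Q, H]
L -> miss, frames [Q, H, L]
J -> miss, evict Q, frames [H, L, J]
L -> hit
J -> hit
L -> hit
J -> hit
Q -> miss, evict H, frames [L, J, Q]
J -> hit
H -> miss, evict L, frames [Q, J, H]
U -> miss, evict Q, frames [J, H, U]
Q -> miss, evict J, frames [H, U, Q]
U -> hit
Q -> hit
U -> hit
Page faults: 8.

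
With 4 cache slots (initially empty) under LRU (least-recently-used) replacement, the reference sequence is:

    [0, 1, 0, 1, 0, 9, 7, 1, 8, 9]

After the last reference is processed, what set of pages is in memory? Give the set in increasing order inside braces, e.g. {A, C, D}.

0 -> fault, frames (0)
1 -> fault, frames (0 1)
0 -> hit
1 -> hit
0 -> hit
9 -> fault, frames (1 0 9)
7 -> fault, frames (1 0 9 7)
1 -> hit
8 -> fault, evict 0, frames (9 7 1 8)
9 -> hit

{1, 7, 8, 9}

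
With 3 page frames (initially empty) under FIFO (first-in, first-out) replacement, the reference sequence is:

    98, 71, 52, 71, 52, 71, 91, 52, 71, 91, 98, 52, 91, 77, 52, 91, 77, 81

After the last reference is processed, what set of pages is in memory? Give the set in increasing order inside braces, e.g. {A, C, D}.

{52, 81, 91}

98: miss, frames (98)
71: miss, frames (98 71)
52: miss, frames (98 71 52)
71: hit
52: hit
71: hit
91: miss, evict 98, frames (71 52 91)
52: hit
71: hit
91: hit
98: miss, evict 71, frames (52 91 98)
52: hit
91: hit
77: miss, evict 52, frames (91 98 77)
52: miss, evict 91, frames (98 77 52)
91: miss, evict 98, frames (77 52 91)
77: hit
81: miss, evict 77, frames (52 91 81)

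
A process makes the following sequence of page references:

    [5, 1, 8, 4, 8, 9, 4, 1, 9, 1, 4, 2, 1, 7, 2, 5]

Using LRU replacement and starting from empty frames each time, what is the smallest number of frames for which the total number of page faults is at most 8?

f=1: 16 faults
f=2: 14 faults
f=3: 9 faults
f=4: 8 faults
f=5: 8 faults
f=6: 8 faults
f=7: 7 faults
Smallest f with faults ≤ 8 is 4.

4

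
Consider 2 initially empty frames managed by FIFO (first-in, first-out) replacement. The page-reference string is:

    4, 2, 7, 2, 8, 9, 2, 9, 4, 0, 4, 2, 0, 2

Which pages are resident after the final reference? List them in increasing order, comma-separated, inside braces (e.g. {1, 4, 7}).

{0, 2}

4 → fault, frames {4}
2 → fault, frames {4,2}
7 → fault, evict 4, frames {2,7}
2 → hit
8 → fault, evict 2, frames {7,8}
9 → fault, evict 7, frames {8,9}
2 → fault, evict 8, frames {9,2}
9 → hit
4 → fault, evict 9, frames {2,4}
0 → fault, evict 2, frames {4,0}
4 → hit
2 → fault, evict 4, frames {0,2}
0 → hit
2 → hit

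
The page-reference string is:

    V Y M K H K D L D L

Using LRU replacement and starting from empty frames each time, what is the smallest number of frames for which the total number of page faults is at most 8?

f=1: 10 faults
f=2: 7 faults
f=3: 7 faults
f=4: 7 faults
f=5: 7 faults
f=6: 7 faults
f=7: 7 faults
Smallest f with faults ≤ 8 is 2.

2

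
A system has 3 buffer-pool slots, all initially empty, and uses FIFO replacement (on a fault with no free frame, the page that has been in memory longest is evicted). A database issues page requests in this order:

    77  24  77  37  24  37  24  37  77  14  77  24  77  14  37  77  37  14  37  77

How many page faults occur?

9

77 -> fault, frames (77)
24 -> fault, frames (77 24)
77 -> hit
37 -> fault, frames (77 24 37)
24 -> hit
37 -> hit
24 -> hit
37 -> hit
77 -> hit
14 -> fault, evict 77, frames (24 37 14)
77 -> fault, evict 24, frames (37 14 77)
24 -> fault, evict 37, frames (14 77 24)
77 -> hit
14 -> hit
37 -> fault, evict 14, frames (77 24 37)
77 -> hit
37 -> hit
14 -> fault, evict 77, frames (24 37 14)
37 -> hit
77 -> fault, evict 24, frames (37 14 77)
Page faults: 9.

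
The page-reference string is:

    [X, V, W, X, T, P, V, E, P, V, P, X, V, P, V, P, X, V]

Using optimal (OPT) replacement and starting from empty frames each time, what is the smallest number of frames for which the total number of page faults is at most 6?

f=1: 18 faults
f=2: 11 faults
f=3: 7 faults
f=4: 6 faults
f=5: 6 faults
f=6: 6 faults
Smallest f with faults ≤ 6 is 4.

4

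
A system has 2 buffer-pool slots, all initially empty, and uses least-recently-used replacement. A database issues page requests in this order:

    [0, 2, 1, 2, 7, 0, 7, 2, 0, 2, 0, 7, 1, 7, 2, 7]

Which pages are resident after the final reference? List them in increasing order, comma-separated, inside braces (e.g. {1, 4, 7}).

0: miss, frames {0}
2: miss, frames {0,2}
1: miss, evict 0, frames {2,1}
2: hit
7: miss, evict 1, frames {2,7}
0: miss, evict 2, frames {7,0}
7: hit
2: miss, evict 0, frames {7,2}
0: miss, evict 7, frames {2,0}
2: hit
0: hit
7: miss, evict 2, frames {0,7}
1: miss, evict 0, frames {7,1}
7: hit
2: miss, evict 1, frames {7,2}
7: hit

{2, 7}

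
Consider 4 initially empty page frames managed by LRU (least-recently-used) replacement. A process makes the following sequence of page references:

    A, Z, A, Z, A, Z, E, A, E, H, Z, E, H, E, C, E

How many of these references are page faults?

5

A -> miss, frames {A}
Z -> miss, frames {A,Z}
A -> hit
Z -> hit
A -> hit
Z -> hit
E -> miss, frames {A,Z,E}
A -> hit
E -> hit
H -> miss, frames {Z,A,E,H}
Z -> hit
E -> hit
H -> hit
E -> hit
C -> miss, evict A, frames {Z,H,E,C}
E -> hit
Page faults: 5.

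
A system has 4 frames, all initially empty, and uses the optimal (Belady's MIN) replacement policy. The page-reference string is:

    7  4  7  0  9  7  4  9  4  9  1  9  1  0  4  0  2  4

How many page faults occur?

6

7 → miss, frames (7)
4 → miss, frames (7 4)
7 → hit
0 → miss, frames (7 4 0)
9 → miss, frames (7 4 0 9)
7 → hit
4 → hit
9 → hit
4 → hit
9 → hit
1 → miss, evict 7, frames (4 0 9 1)
9 → hit
1 → hit
0 → hit
4 → hit
0 → hit
2 → miss, evict 1, frames (4 0 9 2)
4 → hit
Page faults: 6.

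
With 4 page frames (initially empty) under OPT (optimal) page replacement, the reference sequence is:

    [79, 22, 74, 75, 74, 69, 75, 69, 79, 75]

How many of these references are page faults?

79 → miss, frames (79)
22 → miss, frames (79 22)
74 → miss, frames (79 22 74)
75 → miss, frames (79 22 74 75)
74 → hit
69 → miss, evict 74, frames (79 22 75 69)
75 → hit
69 → hit
79 → hit
75 → hit
Page faults: 5.

5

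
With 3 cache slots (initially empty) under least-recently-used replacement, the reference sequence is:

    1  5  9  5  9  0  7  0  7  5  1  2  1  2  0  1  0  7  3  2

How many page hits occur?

8

1: fault, frames {1}
5: fault, frames {1,5}
9: fault, frames {1,5,9}
5: hit
9: hit
0: fault, evict 1, frames {5,9,0}
7: fault, evict 5, frames {9,0,7}
0: hit
7: hit
5: fault, evict 9, frames {0,7,5}
1: fault, evict 0, frames {7,5,1}
2: fault, evict 7, frames {5,1,2}
1: hit
2: hit
0: fault, evict 5, frames {1,2,0}
1: hit
0: hit
7: fault, evict 2, frames {1,0,7}
3: fault, evict 1, frames {0,7,3}
2: fault, evict 0, frames {7,3,2}
Hits: 8.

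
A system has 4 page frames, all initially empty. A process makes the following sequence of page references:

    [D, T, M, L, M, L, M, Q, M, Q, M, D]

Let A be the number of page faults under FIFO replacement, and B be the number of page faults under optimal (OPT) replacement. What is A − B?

1

Under FIFO: F F F F . . . F . . . F → 6 faults.
Under OPT: F F F F . . . F . . . . → 5 faults.
A − B = 6 − 5 = 1.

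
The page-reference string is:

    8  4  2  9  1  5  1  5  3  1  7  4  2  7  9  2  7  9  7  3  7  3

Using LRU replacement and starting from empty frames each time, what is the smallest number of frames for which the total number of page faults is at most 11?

6

f=1: 22 faults
f=2: 17 faults
f=3: 12 faults
f=4: 12 faults
f=5: 12 faults
f=6: 11 faults
f=7: 8 faults
f=8: 8 faults
Smallest f with faults ≤ 11 is 6.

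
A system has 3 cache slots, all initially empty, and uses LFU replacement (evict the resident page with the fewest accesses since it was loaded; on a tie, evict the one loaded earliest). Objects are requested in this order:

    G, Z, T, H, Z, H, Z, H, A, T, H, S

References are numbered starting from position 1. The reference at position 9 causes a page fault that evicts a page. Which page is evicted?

T

pos 1: G → fault, frames {G}
pos 2: Z → fault, frames {G,Z}
pos 3: T → fault, frames {G,Z,T}
pos 4: H → fault, evict G, frames {Z,T,H}
pos 5: Z → hit
pos 6: H → hit
pos 7: Z → hit
pos 8: H → hit
pos 9: A → fault, evict T, frames {Z,H,A}
At position 9, page T is evicted.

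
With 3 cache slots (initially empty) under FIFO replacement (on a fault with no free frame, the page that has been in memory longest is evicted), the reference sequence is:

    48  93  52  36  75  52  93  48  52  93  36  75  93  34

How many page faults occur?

12

48 → fault, frames (48)
93 → fault, frames (48 93)
52 → fault, frames (48 93 52)
36 → fault, evict 48, frames (93 52 36)
75 → fault, evict 93, frames (52 36 75)
52 → hit
93 → fault, evict 52, frames (36 75 93)
48 → fault, evict 36, frames (75 93 48)
52 → fault, evict 75, frames (93 48 52)
93 → hit
36 → fault, evict 93, frames (48 52 36)
75 → fault, evict 48, frames (52 36 75)
93 → fault, evict 52, frames (36 75 93)
34 → fault, evict 36, frames (75 93 34)
Page faults: 12.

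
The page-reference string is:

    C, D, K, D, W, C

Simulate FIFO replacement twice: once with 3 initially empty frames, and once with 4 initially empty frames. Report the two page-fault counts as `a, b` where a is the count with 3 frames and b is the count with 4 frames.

3 frames: F F F . F F → 5 faults.
4 frames: F F F . F . → 4 faults.
4 < 5: adding a frame reduced faults, as is typical.

5, 4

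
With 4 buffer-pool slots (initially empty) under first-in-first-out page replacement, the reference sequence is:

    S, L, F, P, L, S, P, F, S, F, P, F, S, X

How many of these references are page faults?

5

S: miss, frames [S]
L: miss, frames [S, L]
F: miss, frames [S, L, F]
P: miss, frames [S, L, F, P]
L: hit
S: hit
P: hit
F: hit
S: hit
F: hit
P: hit
F: hit
S: hit
X: miss, evict S, frames [L, F, P, X]
Page faults: 5.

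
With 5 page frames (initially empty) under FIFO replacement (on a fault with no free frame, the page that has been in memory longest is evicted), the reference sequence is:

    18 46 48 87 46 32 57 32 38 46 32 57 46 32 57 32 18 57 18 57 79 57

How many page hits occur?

18: fault, frames (18)
46: fault, frames (18 46)
48: fault, frames (18 46 48)
87: fault, frames (18 46 48 87)
46: hit
32: fault, frames (18 46 48 87 32)
57: fault, evict 18, frames (46 48 87 32 57)
32: hit
38: fault, evict 46, frames (48 87 32 57 38)
46: fault, evict 48, frames (87 32 57 38 46)
32: hit
57: hit
46: hit
32: hit
57: hit
32: hit
18: fault, evict 87, frames (32 57 38 46 18)
57: hit
18: hit
57: hit
79: fault, evict 32, frames (57 38 46 18 79)
57: hit
Hits: 12.

12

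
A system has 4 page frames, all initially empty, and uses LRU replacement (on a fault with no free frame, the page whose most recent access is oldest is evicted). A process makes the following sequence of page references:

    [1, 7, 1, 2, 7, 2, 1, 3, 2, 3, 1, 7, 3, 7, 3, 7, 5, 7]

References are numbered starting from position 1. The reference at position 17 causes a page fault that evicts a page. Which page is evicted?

pos 1: 1 → miss, frames {1}
pos 2: 7 → miss, frames {1,7}
pos 3: 1 → hit
pos 4: 2 → miss, frames {7,1,2}
pos 5: 7 → hit
pos 6: 2 → hit
pos 7: 1 → hit
pos 8: 3 → miss, frames {7,2,1,3}
pos 9: 2 → hit
pos 10: 3 → hit
pos 11: 1 → hit
pos 12: 7 → hit
pos 13: 3 → hit
pos 14: 7 → hit
pos 15: 3 → hit
pos 16: 7 → hit
pos 17: 5 → miss, evict 2, frames {1,3,7,5}
At position 17, page 2 is evicted.

2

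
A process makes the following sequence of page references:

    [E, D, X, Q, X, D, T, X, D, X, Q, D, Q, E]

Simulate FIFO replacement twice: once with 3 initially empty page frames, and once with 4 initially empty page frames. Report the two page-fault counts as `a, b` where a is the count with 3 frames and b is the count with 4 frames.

9, 6

3 frames: F F F F . . F . F F F . . F → 9 faults.
4 frames: F F F F . . F . . . . . . F → 6 faults.
6 < 9: adding a frame reduced faults, as is typical.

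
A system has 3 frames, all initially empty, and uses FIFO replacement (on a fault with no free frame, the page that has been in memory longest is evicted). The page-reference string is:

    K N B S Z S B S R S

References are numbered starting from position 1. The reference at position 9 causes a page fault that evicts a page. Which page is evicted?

B

pos 1: K -> fault, frames [K]
pos 2: N -> fault, frames [K, N]
pos 3: B -> fault, frames [K, N, B]
pos 4: S -> fault, evict K, frames [N, B, S]
pos 5: Z -> fault, evict N, frames [B, S, Z]
pos 6: S -> hit
pos 7: B -> hit
pos 8: S -> hit
pos 9: R -> fault, evict B, frames [S, Z, R]
At position 9, page B is evicted.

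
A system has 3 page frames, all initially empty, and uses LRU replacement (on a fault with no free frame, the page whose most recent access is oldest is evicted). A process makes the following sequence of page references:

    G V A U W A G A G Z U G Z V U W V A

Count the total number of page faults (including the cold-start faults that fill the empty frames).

12

G → fault, frames (G)
V → fault, frames (G V)
A → fault, frames (G V A)
U → fault, evict G, frames (V A U)
W → fault, evict V, frames (A U W)
A → hit
G → fault, evict U, frames (W A G)
A → hit
G → hit
Z → fault, evict W, frames (A G Z)
U → fault, evict A, frames (G Z U)
G → hit
Z → hit
V → fault, evict U, frames (G Z V)
U → fault, evict G, frames (Z V U)
W → fault, evict Z, frames (V U W)
V → hit
A → fault, evict U, frames (W V A)
Page faults: 12.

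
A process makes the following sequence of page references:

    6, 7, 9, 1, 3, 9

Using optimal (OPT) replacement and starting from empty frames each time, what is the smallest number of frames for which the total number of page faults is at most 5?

2

f=1: 6 faults
f=2: 5 faults
f=3: 5 faults
f=4: 5 faults
f=5: 5 faults
Smallest f with faults ≤ 5 is 2.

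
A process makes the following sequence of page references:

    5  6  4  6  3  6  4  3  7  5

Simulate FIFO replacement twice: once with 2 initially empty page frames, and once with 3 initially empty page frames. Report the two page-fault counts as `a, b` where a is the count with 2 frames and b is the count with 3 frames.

2 frames: F F F . F F F F F F → 9 faults.
3 frames: F F F . F . . . F F → 6 faults.
6 < 9: adding a frame reduced faults, as is typical.

9, 6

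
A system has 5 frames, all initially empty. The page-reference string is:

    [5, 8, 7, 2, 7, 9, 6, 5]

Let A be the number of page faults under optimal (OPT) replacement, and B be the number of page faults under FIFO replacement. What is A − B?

Under OPT: F F F F . F F . → 6 faults.
Under FIFO: F F F F . F F F → 7 faults.
A − B = 6 − 7 = -1.

-1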